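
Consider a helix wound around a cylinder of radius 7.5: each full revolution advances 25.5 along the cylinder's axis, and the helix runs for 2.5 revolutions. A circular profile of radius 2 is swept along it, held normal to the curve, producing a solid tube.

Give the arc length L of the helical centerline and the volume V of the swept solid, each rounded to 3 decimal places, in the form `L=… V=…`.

L=133.952 V=1683.293

2πR = 2π·7.5 = 47.123890
per-turn = √(47.123890² + 25.5²) = √(2220.6610 + 650.25) = √2870.9110 = 53.580883
L = 2.5 × 53.580883 = 133.952207
V = π·2² × L = 12.566371 × 133.952207 = 1683.293074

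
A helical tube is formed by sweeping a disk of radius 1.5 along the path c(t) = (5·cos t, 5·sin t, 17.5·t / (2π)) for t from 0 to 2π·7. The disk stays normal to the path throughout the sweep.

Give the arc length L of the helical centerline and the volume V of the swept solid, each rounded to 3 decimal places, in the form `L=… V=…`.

L=251.729 V=1779.365

2πR = 2π·5 = 31.415927
per-turn = √(31.415927² + 17.5²) = √(986.9604 + 306.25) = √1293.2104 = 35.961235
L = 7 × 35.961235 = 251.728647
V = π·1.5² × L = 7.068583 × 251.728647 = 1779.364951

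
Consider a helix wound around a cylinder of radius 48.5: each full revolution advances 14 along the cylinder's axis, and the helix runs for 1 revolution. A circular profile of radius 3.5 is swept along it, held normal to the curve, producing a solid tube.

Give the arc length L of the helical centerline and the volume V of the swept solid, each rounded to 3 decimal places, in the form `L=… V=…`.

2πR = 2π·48.5 = 304.734487
per-turn = √(304.734487² + 14²) = √(92863.1078 + 196) = √93059.1078 = 305.055909
L = 1 × 305.055909 = 305.055909
V = π·3.5² × L = 38.484510 × 305.055909 = 11739.927195

L=305.056 V=11739.927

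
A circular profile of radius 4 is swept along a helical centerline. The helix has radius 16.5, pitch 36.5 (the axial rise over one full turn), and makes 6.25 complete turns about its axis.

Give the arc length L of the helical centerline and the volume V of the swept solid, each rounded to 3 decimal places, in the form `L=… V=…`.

L=686.939 V=34529.304

2πR = 2π·16.5 = 103.672558
per-turn = √(103.672558² + 36.5²) = √(10747.9992 + 1332.25) = √12080.2492 = 109.910187
L = 6.25 × 109.910187 = 686.938668
V = π·4² × L = 50.265482 × 686.938668 = 34529.303584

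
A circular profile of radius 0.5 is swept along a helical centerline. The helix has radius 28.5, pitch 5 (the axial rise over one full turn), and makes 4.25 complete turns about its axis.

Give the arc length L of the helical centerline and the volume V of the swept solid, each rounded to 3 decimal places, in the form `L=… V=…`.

2πR = 2π·28.5 = 179.070781
per-turn = √(179.070781² + 5²) = √(32066.3447 + 25) = √32091.3447 = 179.140572
L = 4.25 × 179.140572 = 761.347433
V = π·0.5² × L = 0.785398 × 761.347433 = 597.960876

L=761.347 V=597.961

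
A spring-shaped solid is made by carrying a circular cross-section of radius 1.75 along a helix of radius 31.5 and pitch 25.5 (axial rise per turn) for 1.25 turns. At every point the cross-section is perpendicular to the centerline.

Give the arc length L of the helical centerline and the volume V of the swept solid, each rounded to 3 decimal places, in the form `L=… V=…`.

2πR = 2π·31.5 = 197.920337
per-turn = √(197.920337² + 25.5²) = √(39172.4599 + 650.25) = √39822.7099 = 199.556282
L = 1.25 × 199.556282 = 249.445353
V = π·1.75² × L = 9.621128 × 249.445353 = 2399.945547

L=249.445 V=2399.946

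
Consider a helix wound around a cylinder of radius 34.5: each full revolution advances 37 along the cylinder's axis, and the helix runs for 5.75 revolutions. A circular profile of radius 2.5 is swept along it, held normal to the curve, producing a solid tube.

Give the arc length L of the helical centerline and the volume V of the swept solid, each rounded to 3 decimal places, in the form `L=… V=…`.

L=1264.453 V=24827.486

2πR = 2π·34.5 = 216.769893
per-turn = √(216.769893² + 37²) = √(46989.1866 + 1369) = √48358.1866 = 219.904949
L = 5.75 × 219.904949 = 1264.453456
V = π·2.5² × L = 19.634954 × 1264.453456 = 24827.485555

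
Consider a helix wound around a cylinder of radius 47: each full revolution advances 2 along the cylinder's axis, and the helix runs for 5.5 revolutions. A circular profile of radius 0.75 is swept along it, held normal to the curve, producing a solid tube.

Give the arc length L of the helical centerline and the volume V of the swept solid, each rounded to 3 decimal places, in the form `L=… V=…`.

L=1624.241 V=2870.270

2πR = 2π·47 = 295.309709
per-turn = √(295.309709² + 2²) = √(87207.8245 + 4) = √87211.8245 = 295.316482
L = 5.5 × 295.316482 = 1624.240651
V = π·0.75² × L = 1.767146 × 1624.240651 = 2870.270154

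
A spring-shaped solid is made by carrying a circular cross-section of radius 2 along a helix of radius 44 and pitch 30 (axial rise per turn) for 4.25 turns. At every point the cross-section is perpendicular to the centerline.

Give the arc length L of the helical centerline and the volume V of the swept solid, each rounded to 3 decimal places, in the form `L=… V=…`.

L=1181.853 V=14851.606

2πR = 2π·44 = 276.460154
per-turn = √(276.460154² + 30²) = √(76430.2165 + 900) = √77330.2165 = 278.083111
L = 4.25 × 278.083111 = 1181.853221
V = π·2² × L = 12.566371 × 1181.853221 = 14851.605583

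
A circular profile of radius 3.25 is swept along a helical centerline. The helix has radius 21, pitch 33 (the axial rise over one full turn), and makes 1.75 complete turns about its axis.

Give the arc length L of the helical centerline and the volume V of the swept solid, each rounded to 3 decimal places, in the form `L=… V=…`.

L=238.019 V=7898.208

2πR = 2π·21 = 131.946891
per-turn = √(131.946891² + 33²) = √(17409.9822 + 1089) = √18498.9822 = 136.010963
L = 1.75 × 136.010963 = 238.019186
V = π·3.25² × L = 33.183072 × 238.019186 = 7898.207880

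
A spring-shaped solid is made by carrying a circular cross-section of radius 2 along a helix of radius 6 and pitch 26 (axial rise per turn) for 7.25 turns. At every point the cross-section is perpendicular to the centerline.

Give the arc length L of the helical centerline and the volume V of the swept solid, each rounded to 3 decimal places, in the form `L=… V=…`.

2πR = 2π·6 = 37.699112
per-turn = √(37.699112² + 26²) = √(1421.2230 + 676) = √2097.2230 = 45.795448
L = 7.25 × 45.795448 = 332.016996
V = π·2² × L = 12.566371 × 332.016996 = 4172.248623

L=332.017 V=4172.249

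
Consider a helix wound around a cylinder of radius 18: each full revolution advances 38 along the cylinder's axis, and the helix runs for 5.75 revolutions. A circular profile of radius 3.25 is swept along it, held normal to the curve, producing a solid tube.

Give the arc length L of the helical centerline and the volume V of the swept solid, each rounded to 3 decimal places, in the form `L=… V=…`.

2πR = 2π·18 = 113.097336
per-turn = √(113.097336² + 38²) = √(12791.0073 + 1444) = √14235.0073 = 119.310550
L = 5.75 × 119.310550 = 686.035662
V = π·3.25² × L = 33.183072 × 686.035662 = 22764.771030

L=686.036 V=22764.771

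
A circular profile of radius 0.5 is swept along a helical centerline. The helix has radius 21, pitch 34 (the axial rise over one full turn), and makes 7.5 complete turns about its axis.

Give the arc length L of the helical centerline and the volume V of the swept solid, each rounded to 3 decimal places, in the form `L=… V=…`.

2πR = 2π·21 = 131.946891
per-turn = √(131.946891² + 34²) = √(17409.9822 + 1156) = √18565.9822 = 136.257044
L = 7.5 × 136.257044 = 1021.927833
V = π·0.5² × L = 0.785398 × 1021.927833 = 802.620243

L=1021.928 V=802.620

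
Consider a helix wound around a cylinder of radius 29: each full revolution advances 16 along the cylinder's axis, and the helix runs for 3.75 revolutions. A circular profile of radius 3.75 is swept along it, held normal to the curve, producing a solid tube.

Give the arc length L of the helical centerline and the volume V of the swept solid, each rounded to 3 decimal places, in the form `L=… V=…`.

2πR = 2π·29 = 182.212374
per-turn = √(182.212374² + 16²) = √(33201.3492 + 256) = √33457.3492 = 182.913502
L = 3.75 × 182.913502 = 685.925632
V = π·3.75² × L = 44.178647 × 685.925632 = 30303.266171

L=685.926 V=30303.266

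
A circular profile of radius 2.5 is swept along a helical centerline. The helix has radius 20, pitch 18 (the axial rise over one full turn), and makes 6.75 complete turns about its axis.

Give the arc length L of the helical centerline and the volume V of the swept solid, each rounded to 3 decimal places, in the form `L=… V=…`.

2πR = 2π·20 = 125.663706
per-turn = √(125.663706² + 18²) = √(15791.3670 + 324) = √16115.3670 = 126.946316
L = 6.75 × 126.946316 = 856.887630
V = π·2.5² × L = 19.634954 × 856.887630 = 16824.949275

L=856.888 V=16824.949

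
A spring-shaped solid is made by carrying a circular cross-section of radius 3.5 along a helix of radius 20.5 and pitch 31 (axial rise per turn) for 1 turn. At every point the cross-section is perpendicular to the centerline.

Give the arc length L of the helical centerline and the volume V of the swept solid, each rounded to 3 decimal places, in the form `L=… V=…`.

2πR = 2π·20.5 = 128.805299
per-turn = √(128.805299² + 31²) = √(16590.8050 + 961) = √17551.8050 = 132.483225
L = 1 × 132.483225 = 132.483225
V = π·3.5² × L = 38.484510 × 132.483225 = 5098.552012

L=132.483 V=5098.552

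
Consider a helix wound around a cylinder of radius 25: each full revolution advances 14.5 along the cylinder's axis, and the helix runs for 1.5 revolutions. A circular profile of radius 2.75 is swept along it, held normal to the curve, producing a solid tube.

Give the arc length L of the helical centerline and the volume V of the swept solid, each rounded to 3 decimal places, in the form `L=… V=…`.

L=236.621 V=5621.716

2πR = 2π·25 = 157.079633
per-turn = √(157.079633² + 14.5²) = √(24674.0110 + 210.25) = √24884.2610 = 157.747460
L = 1.5 × 157.747460 = 236.621189
V = π·2.75² × L = 23.758294 × 236.621189 = 5621.715888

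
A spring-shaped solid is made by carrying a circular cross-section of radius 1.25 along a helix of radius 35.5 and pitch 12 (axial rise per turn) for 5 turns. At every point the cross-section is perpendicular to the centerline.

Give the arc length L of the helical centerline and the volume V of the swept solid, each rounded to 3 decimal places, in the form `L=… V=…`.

2πR = 2π·35.5 = 223.053078
per-turn = √(223.053078² + 12²) = √(49752.6758 + 144) = √49896.6758 = 223.375638
L = 5 × 223.375638 = 1116.878191
V = π·1.25² × L = 4.908739 × 1116.878191 = 5482.463002

L=1116.878 V=5482.463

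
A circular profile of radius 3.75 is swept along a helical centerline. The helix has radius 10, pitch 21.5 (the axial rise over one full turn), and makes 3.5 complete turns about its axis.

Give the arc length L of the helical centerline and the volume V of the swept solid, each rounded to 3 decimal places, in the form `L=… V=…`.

2πR = 2π·10 = 62.831853
per-turn = √(62.831853² + 21.5²) = √(3947.8418 + 462.25) = √4410.0918 = 66.408522
L = 3.5 × 66.408522 = 232.429826
V = π·3.75² × L = 44.178647 × 232.429826 = 10268.435168

L=232.430 V=10268.435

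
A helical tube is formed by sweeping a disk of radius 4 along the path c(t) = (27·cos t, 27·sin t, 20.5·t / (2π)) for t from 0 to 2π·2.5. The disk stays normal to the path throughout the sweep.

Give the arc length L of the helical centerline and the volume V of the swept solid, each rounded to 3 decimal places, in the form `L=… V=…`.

2πR = 2π·27 = 169.646003
per-turn = √(169.646003² + 20.5²) = √(28779.7664 + 420.25) = √29200.0164 = 170.880123
L = 2.5 × 170.880123 = 427.200307
V = π·4² × L = 50.265482 × 427.200307 = 21473.429561

L=427.200 V=21473.430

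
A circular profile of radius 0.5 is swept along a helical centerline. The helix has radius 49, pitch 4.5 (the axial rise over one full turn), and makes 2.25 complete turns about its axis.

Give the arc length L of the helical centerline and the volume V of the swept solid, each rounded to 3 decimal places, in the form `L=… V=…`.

L=692.795 V=544.120

2πR = 2π·49 = 307.876080
per-turn = √(307.876080² + 4.5²) = √(94787.6807 + 20.25) = √94807.9307 = 307.908965
L = 2.25 × 307.908965 = 692.795171
V = π·0.5² × L = 0.785398 × 692.795171 = 544.120055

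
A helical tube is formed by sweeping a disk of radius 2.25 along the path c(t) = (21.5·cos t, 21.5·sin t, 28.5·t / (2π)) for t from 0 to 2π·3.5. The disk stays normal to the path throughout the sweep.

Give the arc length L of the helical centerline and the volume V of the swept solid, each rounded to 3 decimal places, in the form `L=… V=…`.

2πR = 2π·21.5 = 135.088484
per-turn = √(135.088484² + 28.5²) = √(18248.8985 + 812.25) = √19061.1485 = 138.062118
L = 3.5 × 138.062118 = 483.217414
V = π·2.25² × L = 15.904313 × 483.217414 = 7685.240913

L=483.217 V=7685.241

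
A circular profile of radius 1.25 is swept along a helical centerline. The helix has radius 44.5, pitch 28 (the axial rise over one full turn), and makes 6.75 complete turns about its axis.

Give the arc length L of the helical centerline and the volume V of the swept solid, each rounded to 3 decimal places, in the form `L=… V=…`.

2πR = 2π·44.5 = 279.601746
per-turn = √(279.601746² + 28²) = √(78177.1365 + 784) = √78961.1365 = 281.000243
L = 6.75 × 281.000243 = 1896.751639
V = π·1.25² × L = 4.908739 × 1896.751639 = 9310.657836

L=1896.752 V=9310.658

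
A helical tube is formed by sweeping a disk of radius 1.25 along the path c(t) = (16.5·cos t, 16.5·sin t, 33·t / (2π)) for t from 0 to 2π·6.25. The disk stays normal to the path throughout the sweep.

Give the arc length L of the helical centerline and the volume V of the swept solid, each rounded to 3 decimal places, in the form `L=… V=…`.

L=679.987 V=3337.880

2πR = 2π·16.5 = 103.672558
per-turn = √(103.672558² + 33²) = √(10747.9992 + 1089) = √11836.9992 = 108.797974
L = 6.25 × 108.797974 = 679.987339
V = π·1.25² × L = 4.908739 × 679.987339 = 3337.880044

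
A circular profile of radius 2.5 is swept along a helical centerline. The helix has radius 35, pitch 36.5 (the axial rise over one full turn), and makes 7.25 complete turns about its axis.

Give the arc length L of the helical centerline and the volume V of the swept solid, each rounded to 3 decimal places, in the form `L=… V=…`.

L=1616.170 V=31733.419

2πR = 2π·35 = 219.911486
per-turn = √(219.911486² + 36.5²) = √(48361.0616 + 1332.25) = √49693.3116 = 222.919967
L = 7.25 × 222.919967 = 1616.169759
V = π·2.5² × L = 19.634954 × 1616.169759 = 31733.419007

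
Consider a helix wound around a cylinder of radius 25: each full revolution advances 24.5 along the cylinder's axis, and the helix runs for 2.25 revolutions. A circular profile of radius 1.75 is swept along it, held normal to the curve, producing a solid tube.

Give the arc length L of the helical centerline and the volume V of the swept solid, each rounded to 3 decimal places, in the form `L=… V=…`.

L=357.702 V=3441.500

2πR = 2π·25 = 157.079633
per-turn = √(157.079633² + 24.5²) = √(24674.0110 + 600.25) = √25274.2610 = 158.978807
L = 2.25 × 158.978807 = 357.702315
V = π·1.75² × L = 9.621128 × 357.702315 = 3441.499583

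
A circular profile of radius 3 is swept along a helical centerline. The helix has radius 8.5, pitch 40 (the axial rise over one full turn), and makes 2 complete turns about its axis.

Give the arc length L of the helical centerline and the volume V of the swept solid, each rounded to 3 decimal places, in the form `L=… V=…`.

L=133.451 V=3773.248

2πR = 2π·8.5 = 53.407075
per-turn = √(53.407075² + 40²) = √(2852.3157 + 1600) = √4452.3157 = 66.725675
L = 2 × 66.725675 = 133.451350
V = π·3² × L = 28.274334 × 133.451350 = 3773.248013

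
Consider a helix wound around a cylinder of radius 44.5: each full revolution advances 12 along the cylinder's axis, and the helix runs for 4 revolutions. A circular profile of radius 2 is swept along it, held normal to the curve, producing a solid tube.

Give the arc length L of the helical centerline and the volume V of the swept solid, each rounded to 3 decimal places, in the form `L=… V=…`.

L=1119.437 V=14067.255

2πR = 2π·44.5 = 279.601746
per-turn = √(279.601746² + 12²) = √(78177.1365 + 144) = √78321.1365 = 279.859137
L = 4 × 279.859137 = 1119.436547
V = π·2² × L = 12.566371 × 1119.436547 = 14067.254532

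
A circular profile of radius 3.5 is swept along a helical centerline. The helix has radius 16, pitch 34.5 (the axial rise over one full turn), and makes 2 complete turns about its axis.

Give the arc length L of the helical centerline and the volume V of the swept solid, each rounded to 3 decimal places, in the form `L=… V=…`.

2πR = 2π·16 = 100.530965
per-turn = √(100.530965² + 34.5²) = √(10106.4749 + 1190.25) = √11296.7249 = 106.286052
L = 2 × 106.286052 = 212.572105
V = π·3.5² × L = 38.484510 × 212.572105 = 8180.733284

L=212.572 V=8180.733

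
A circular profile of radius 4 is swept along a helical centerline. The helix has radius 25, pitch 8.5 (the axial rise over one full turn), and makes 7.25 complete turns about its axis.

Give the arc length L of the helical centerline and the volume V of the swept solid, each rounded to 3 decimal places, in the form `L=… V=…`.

L=1140.493 V=57327.454

2πR = 2π·25 = 157.079633
per-turn = √(157.079633² + 8.5²) = √(24674.0110 + 72.25) = √24746.2610 = 157.309443
L = 7.25 × 157.309443 = 1140.493465
V = π·4² × L = 50.265482 × 1140.493465 = 57327.454263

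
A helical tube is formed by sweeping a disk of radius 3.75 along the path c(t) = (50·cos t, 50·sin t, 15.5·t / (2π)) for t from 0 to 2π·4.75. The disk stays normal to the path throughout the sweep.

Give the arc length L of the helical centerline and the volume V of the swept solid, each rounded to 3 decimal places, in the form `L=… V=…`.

L=1494.072 V=66006.064

2πR = 2π·50 = 314.159265
per-turn = √(314.159265² + 15.5²) = √(98696.0440 + 240.25) = √98936.2940 = 314.541403
L = 4.75 × 314.541403 = 1494.071663
V = π·3.75² × L = 44.178647 × 1494.071663 = 66006.064123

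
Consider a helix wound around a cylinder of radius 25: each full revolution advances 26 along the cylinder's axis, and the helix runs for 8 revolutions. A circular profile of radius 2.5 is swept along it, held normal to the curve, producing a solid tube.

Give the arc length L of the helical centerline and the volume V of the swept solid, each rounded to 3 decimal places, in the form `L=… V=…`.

2πR = 2π·25 = 157.079633
per-turn = √(157.079633² + 26²) = √(24674.0110 + 676) = √25350.0110 = 159.216868
L = 8 × 159.216868 = 1273.734943
V = π·2.5² × L = 19.634954 × 1273.734943 = 25009.727116

L=1273.735 V=25009.727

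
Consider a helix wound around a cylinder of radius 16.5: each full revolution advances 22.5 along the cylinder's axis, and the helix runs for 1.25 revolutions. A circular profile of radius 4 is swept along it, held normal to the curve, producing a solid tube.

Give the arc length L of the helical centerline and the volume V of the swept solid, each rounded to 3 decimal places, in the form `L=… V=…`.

L=132.608 V=6665.583

2πR = 2π·16.5 = 103.672558
per-turn = √(103.672558² + 22.5²) = √(10747.9992 + 506.25) = √11254.2492 = 106.086046
L = 1.25 × 106.086046 = 132.607558
V = π·4² × L = 50.265482 × 132.607558 = 6665.582866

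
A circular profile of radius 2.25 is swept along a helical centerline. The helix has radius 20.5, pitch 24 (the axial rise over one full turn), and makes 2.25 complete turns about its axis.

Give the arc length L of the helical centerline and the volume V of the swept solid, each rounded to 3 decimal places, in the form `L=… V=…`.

L=294.800 V=4688.589

2πR = 2π·20.5 = 128.805299
per-turn = √(128.805299² + 24²) = √(16590.8050 + 576) = √17166.8050 = 131.022155
L = 2.25 × 131.022155 = 294.799848
V = π·2.25² × L = 15.904313 × 294.799848 = 4688.588996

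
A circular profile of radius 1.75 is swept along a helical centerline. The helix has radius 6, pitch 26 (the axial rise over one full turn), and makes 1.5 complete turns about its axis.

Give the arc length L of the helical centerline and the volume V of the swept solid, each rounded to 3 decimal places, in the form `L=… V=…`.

2πR = 2π·6 = 37.699112
per-turn = √(37.699112² + 26²) = √(1421.2230 + 676) = √2097.2230 = 45.795448
L = 1.5 × 45.795448 = 68.693172
V = π·1.75² × L = 9.621128 × 68.693172 = 660.905763

L=68.693 V=660.906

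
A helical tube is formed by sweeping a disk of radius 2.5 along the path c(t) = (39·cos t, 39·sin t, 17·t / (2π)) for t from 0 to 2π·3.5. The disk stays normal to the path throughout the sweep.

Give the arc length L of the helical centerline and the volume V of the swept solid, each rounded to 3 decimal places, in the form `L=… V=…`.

2πR = 2π·39 = 245.044227
per-turn = √(245.044227² + 17²) = √(60046.6732 + 289) = √60335.6732 = 245.633209
L = 3.5 × 245.633209 = 859.716230
V = π·2.5² × L = 19.634954 × 859.716230 = 16880.488705

L=859.716 V=16880.489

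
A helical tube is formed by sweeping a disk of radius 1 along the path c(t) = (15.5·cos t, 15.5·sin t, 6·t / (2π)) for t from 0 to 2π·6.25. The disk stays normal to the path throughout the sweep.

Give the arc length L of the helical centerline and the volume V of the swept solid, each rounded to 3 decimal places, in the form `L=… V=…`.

L=609.838 V=1915.861

2πR = 2π·15.5 = 97.389372
per-turn = √(97.389372² + 6²) = √(9484.6898 + 36) = √9520.6898 = 97.574022
L = 6.25 × 97.574022 = 609.837639
V = π·1² × L = 3.141593 × 609.837639 = 1915.861448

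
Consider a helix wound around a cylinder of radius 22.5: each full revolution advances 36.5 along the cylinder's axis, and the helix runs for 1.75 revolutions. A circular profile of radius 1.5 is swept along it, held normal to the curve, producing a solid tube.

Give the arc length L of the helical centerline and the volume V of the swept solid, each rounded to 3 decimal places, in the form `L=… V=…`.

2πR = 2π·22.5 = 141.371669
per-turn = √(141.371669² + 36.5²) = √(19985.9489 + 1332.25) = √21318.1989 = 146.007530
L = 1.75 × 146.007530 = 255.513178
V = π·1.5² × L = 7.068583 × 255.513178 = 1806.116227

L=255.513 V=1806.116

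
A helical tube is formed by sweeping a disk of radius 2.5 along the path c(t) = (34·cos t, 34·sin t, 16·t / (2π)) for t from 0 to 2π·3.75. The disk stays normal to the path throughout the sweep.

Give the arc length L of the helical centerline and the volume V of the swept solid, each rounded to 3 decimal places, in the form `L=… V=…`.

2πR = 2π·34 = 213.628300
per-turn = √(213.628300² + 16²) = √(45637.0508 + 256) = √45893.0508 = 214.226634
L = 3.75 × 214.226634 = 803.349878
V = π·2.5² × L = 19.634954 × 803.349878 = 15773.737965

L=803.350 V=15773.738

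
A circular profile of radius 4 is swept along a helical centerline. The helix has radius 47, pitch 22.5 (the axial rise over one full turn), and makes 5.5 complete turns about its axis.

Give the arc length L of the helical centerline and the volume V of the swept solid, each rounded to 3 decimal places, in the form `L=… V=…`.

2πR = 2π·47 = 295.309709
per-turn = √(295.309709² + 22.5²) = √(87207.8245 + 506.25) = √87714.0745 = 296.165620
L = 5.5 × 296.165620 = 1628.910910
V = π·4² × L = 50.265482 × 1628.910910 = 81877.992780

L=1628.911 V=81877.993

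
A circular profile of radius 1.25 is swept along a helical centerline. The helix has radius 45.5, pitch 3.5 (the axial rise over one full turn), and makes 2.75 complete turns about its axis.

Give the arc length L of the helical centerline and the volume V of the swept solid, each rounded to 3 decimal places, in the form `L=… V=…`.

L=786.242 V=3859.459

2πR = 2π·45.5 = 285.884931
per-turn = √(285.884931² + 3.5²) = √(81730.1940 + 12.25) = √81742.4440 = 285.906355
L = 2.75 × 285.906355 = 786.242477
V = π·1.25² × L = 4.908739 × 786.242477 = 3859.458735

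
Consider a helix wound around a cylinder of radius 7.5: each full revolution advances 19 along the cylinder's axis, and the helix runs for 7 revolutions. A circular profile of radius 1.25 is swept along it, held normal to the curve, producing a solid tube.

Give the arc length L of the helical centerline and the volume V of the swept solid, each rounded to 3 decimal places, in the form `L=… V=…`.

2πR = 2π·7.5 = 47.123890
per-turn = √(47.123890² + 19²) = √(2220.6610 + 361) = √2581.6610 = 50.810048
L = 7 × 50.810048 = 355.670337
V = π·1.25² × L = 4.908739 × 355.670337 = 1745.892683

L=355.670 V=1745.893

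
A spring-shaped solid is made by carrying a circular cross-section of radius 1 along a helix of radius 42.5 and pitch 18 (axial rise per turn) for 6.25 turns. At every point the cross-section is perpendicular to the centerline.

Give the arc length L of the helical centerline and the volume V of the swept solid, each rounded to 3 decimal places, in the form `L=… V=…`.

2πR = 2π·42.5 = 267.035376
per-turn = √(267.035376² + 18²) = √(71307.8918 + 324) = √71631.8918 = 267.641349
L = 6.25 × 267.641349 = 1672.758432
V = π·1² × L = 3.141593 × 1672.758432 = 5255.125603

L=1672.758 V=5255.126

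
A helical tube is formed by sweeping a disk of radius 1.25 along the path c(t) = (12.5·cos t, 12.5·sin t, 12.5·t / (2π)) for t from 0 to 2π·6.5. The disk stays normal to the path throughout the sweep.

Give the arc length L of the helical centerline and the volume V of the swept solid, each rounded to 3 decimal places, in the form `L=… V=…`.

2πR = 2π·12.5 = 78.539816
per-turn = √(78.539816² + 12.5²) = √(6168.5028 + 156.25) = √6324.7528 = 79.528314
L = 6.5 × 79.528314 = 516.934042
V = π·1.25² × L = 4.908739 × 516.934042 = 2537.494045

L=516.934 V=2537.494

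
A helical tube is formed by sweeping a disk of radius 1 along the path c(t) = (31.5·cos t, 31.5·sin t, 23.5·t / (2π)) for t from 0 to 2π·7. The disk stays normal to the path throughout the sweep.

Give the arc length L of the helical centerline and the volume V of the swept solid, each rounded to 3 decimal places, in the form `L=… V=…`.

2πR = 2π·31.5 = 197.920337
per-turn = √(197.920337² + 23.5²) = √(39172.4599 + 552.25) = √39724.7099 = 199.310586
L = 7 × 199.310586 = 1395.174105
V = π·1² × L = 3.141593 × 1395.174105 = 4383.068719

L=1395.174 V=4383.069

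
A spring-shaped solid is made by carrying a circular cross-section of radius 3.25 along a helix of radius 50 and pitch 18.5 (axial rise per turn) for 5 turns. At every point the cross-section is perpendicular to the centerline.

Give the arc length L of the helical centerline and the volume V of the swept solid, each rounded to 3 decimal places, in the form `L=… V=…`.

2πR = 2π·50 = 314.159265
per-turn = √(314.159265² + 18.5²) = √(98696.0440 + 342.25) = √99038.2940 = 314.703502
L = 5 × 314.703502 = 1573.517509
V = π·3.25² × L = 33.183072 × 1573.517509 = 52214.145420

L=1573.518 V=52214.145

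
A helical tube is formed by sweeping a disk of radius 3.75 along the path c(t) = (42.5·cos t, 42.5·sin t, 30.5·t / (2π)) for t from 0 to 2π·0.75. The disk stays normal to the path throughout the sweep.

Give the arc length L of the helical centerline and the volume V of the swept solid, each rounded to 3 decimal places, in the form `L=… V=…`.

L=201.579 V=8905.472

2πR = 2π·42.5 = 267.035376
per-turn = √(267.035376² + 30.5²) = √(71307.8918 + 930.25) = √72238.1418 = 268.771542
L = 0.75 × 268.771542 = 201.578657
V = π·3.75² × L = 44.178647 × 201.578657 = 8905.472247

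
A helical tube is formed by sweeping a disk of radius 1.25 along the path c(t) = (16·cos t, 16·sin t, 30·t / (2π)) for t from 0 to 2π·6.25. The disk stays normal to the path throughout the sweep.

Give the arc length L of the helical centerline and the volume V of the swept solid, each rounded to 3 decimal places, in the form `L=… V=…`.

2πR = 2π·16 = 100.530965
per-turn = √(100.530965² + 30²) = √(10106.4749 + 900) = √11006.4749 = 104.911748
L = 6.25 × 104.911748 = 655.698426
V = π·1.25² × L = 4.908739 × 655.698426 = 3218.652123

L=655.698 V=3218.652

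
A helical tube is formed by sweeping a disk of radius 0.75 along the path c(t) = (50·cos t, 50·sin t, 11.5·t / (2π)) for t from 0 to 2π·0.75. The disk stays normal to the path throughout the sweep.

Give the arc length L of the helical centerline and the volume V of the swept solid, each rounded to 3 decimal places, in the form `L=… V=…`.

2πR = 2π·50 = 314.159265
per-turn = √(314.159265² + 11.5²) = √(98696.0440 + 132.25) = √98828.2940 = 314.369677
L = 0.75 × 314.369677 = 235.777258
V = π·0.75² × L = 1.767146 × 235.777258 = 416.652807

L=235.777 V=416.653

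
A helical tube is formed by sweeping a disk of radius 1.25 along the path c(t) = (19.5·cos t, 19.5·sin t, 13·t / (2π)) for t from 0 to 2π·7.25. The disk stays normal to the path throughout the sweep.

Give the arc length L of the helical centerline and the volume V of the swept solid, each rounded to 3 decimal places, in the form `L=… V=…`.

2πR = 2π·19.5 = 122.522113
per-turn = √(122.522113² + 13²) = √(15011.6683 + 169) = √15180.6683 = 123.209855
L = 7.25 × 123.209855 = 893.271447
V = π·1.25² × L = 4.908739 × 893.271447 = 4384.835960

L=893.271 V=4384.836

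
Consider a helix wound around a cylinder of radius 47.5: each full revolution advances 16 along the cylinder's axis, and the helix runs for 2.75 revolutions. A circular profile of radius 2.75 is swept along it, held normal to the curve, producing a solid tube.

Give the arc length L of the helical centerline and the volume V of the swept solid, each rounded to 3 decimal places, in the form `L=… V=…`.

2πR = 2π·47.5 = 298.451302
per-turn = √(298.451302² + 16²) = √(89073.1797 + 256) = √89329.1797 = 298.879875
L = 2.75 × 298.879875 = 821.919656
V = π·2.75² × L = 23.758294 × 821.919656 = 19527.409206

L=821.920 V=19527.409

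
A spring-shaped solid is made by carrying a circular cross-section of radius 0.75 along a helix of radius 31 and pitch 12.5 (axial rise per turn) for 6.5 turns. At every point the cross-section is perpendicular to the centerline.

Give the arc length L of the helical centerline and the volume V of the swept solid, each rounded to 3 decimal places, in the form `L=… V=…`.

2πR = 2π·31 = 194.778745
per-turn = √(194.778745² + 12.5²) = √(37938.7593 + 156.25) = √38095.0093 = 195.179429
L = 6.5 × 195.179429 = 1268.666285
V = π·0.75² × L = 1.767146 × 1268.666285 = 2241.918384

L=1268.666 V=2241.918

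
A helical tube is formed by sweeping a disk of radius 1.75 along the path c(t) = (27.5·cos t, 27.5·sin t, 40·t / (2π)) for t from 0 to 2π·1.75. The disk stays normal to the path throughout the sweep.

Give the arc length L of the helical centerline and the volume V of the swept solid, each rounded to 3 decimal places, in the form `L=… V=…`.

2πR = 2π·27.5 = 172.787596
per-turn = √(172.787596² + 40²) = √(29855.5533 + 1600) = √31455.5533 = 177.357135
L = 1.75 × 177.357135 = 310.374986
V = π·1.75² × L = 9.621128 × 310.374986 = 2986.157315

L=310.375 V=2986.157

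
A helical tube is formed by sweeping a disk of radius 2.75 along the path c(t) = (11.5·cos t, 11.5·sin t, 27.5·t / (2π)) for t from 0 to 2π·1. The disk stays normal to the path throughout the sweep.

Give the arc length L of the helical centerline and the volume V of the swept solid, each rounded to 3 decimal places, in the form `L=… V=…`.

L=77.313 V=1836.821

2πR = 2π·11.5 = 72.256631
per-turn = √(72.256631² + 27.5²) = √(5221.0207 + 756.25) = √5977.2707 = 77.312811
L = 1 × 77.312811 = 77.312811
V = π·2.75² × L = 23.758294 × 77.312811 = 1836.820525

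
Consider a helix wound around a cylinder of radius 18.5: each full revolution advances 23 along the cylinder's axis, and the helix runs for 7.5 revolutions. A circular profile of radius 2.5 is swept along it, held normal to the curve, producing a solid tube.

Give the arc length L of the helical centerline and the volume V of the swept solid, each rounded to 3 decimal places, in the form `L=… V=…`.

2πR = 2π·18.5 = 116.238928
per-turn = √(116.238928² + 23²) = √(13511.4884 + 529) = √14040.4884 = 118.492567
L = 7.5 × 118.492567 = 888.694252
V = π·2.5² × L = 19.634954 × 888.694252 = 17449.470838

L=888.694 V=17449.471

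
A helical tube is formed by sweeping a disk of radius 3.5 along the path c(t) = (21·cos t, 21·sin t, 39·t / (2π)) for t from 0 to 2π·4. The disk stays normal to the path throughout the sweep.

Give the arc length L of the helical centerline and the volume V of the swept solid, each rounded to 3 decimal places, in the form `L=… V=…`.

2πR = 2π·21 = 131.946891
per-turn = √(131.946891² + 39²) = √(17409.9822 + 1521) = √18930.9822 = 137.589906
L = 4 × 137.589906 = 550.359623
V = π·3.5² × L = 38.484510 × 550.359623 = 21180.320418

L=550.360 V=21180.320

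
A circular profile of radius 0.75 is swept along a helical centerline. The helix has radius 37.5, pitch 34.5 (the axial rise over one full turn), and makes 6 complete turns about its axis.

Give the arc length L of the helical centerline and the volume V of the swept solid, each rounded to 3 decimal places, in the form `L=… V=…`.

2πR = 2π·37.5 = 235.619449
per-turn = √(235.619449² + 34.5²) = √(55516.5248 + 1190.25) = √56706.7748 = 238.131843
L = 6 × 238.131843 = 1428.791059
V = π·0.75² × L = 1.767146 × 1428.791059 = 2524.882216

L=1428.791 V=2524.882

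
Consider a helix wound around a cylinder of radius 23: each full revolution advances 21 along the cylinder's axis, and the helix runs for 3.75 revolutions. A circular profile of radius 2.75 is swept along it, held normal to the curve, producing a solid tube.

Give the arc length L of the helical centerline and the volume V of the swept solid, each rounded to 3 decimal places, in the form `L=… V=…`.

L=547.617 V=13010.437

2πR = 2π·23 = 144.513262
per-turn = √(144.513262² + 21²) = √(20884.0829 + 441) = √21325.0829 = 146.031103
L = 3.75 × 146.031103 = 547.616635
V = π·2.75² × L = 23.758294 × 547.616635 = 13010.437246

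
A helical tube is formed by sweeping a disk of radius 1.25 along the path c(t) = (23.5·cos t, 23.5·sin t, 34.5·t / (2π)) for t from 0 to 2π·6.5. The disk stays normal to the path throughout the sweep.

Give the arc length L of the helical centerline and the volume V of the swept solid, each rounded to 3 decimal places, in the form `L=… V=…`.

2πR = 2π·23.5 = 147.654855
per-turn = √(147.654855² + 34.5²) = √(21801.9561 + 1190.25) = √22992.2061 = 151.631811
L = 6.5 × 151.631811 = 985.606772
V = π·1.25² × L = 4.908739 × 985.606772 = 4838.085928

L=985.607 V=4838.086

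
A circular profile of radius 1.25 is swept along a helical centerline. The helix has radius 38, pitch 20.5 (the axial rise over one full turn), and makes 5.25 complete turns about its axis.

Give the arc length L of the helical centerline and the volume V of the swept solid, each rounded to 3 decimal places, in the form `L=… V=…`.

2πR = 2π·38 = 238.761042
per-turn = √(238.761042² + 20.5²) = √(57006.8350 + 420.25) = √57427.0850 = 239.639490
L = 5.25 × 239.639490 = 1258.107321
V = π·1.25² × L = 4.908739 × 1258.107321 = 6175.719870

L=1258.107 V=6175.720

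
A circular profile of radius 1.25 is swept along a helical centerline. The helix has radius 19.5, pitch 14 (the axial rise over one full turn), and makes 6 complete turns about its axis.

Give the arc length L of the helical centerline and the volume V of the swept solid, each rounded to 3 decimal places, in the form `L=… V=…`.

L=739.916 V=3632.055

2πR = 2π·19.5 = 122.522113
per-turn = √(122.522113² + 14²) = √(15011.6683 + 196) = √15207.6683 = 123.319375
L = 6 × 123.319375 = 739.916251
V = π·1.25² × L = 4.908739 × 739.916251 = 3632.055404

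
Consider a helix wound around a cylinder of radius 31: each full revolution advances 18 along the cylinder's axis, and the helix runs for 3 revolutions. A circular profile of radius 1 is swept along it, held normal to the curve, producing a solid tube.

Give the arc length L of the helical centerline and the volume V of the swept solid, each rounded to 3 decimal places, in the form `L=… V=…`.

L=586.826 V=1843.568

2πR = 2π·31 = 194.778745
per-turn = √(194.778745² + 18²) = √(37938.7593 + 324) = √38262.7593 = 195.608689
L = 3 × 195.608689 = 586.826068
V = π·1² × L = 3.141593 × 586.826068 = 1843.568464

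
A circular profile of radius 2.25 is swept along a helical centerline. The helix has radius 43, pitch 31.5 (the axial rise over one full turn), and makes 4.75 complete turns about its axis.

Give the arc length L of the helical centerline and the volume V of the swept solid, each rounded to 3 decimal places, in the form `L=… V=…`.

2πR = 2π·43 = 270.176968
per-turn = √(270.176968² + 31.5²) = √(72995.5942 + 992.25) = √73987.8442 = 272.007066
L = 4.75 × 272.007066 = 1292.033565
V = π·2.25² × L = 15.904313 × 1292.033565 = 20548.905981

L=1292.034 V=20548.906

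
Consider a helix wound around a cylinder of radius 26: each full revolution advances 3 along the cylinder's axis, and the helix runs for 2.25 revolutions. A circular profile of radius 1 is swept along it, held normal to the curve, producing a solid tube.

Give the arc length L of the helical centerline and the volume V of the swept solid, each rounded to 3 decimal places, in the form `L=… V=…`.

L=367.628 V=1154.938

2πR = 2π·26 = 163.362818
per-turn = √(163.362818² + 3²) = √(26687.4103 + 9) = √26696.4103 = 163.390362
L = 2.25 × 163.390362 = 367.628314
V = π·1² × L = 3.141593 × 367.628314 = 1154.938410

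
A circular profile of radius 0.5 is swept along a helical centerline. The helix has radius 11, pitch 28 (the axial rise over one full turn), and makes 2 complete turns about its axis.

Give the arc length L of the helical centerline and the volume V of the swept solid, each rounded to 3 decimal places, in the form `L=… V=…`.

2πR = 2π·11 = 69.115038
per-turn = √(69.115038² + 28²) = √(4776.8885 + 784) = √5560.8885 = 74.571365
L = 2 × 74.571365 = 149.142731
V = π·0.5² × L = 0.785398 × 149.142731 = 117.136427

L=149.143 V=117.136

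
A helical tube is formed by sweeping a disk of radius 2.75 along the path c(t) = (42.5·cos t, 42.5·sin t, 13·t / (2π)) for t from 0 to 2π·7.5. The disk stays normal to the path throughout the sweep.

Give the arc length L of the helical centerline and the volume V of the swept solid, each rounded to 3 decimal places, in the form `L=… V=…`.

2πR = 2π·42.5 = 267.035376
per-turn = √(267.035376² + 13²) = √(71307.8918 + 169) = √71476.8918 = 267.351626
L = 7.5 × 267.351626 = 2005.137193
V = π·2.75² × L = 23.758294 × 2005.137193 = 47638.639835

L=2005.137 V=47638.640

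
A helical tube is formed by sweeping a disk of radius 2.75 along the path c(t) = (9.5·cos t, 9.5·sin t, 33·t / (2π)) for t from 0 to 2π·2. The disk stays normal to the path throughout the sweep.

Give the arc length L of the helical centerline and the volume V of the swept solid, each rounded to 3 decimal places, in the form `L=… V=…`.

2πR = 2π·9.5 = 59.690260
per-turn = √(59.690260² + 33²) = √(3562.9272 + 1089) = √4651.9272 = 68.205038
L = 2 × 68.205038 = 136.410076
V = π·2.75² × L = 23.758294 × 136.410076 = 3240.870744

L=136.410 V=3240.871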